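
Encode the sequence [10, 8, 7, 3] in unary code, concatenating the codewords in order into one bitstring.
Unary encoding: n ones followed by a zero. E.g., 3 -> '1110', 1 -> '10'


Encode each number as n ones followed by a terminating 0:
  10 -> 11111111110 (11 bits)
  8 -> 111111110 (9 bits)
  7 -> 11111110 (8 bits)
  3 -> 1110 (4 bits)
Total length = 11 + 9 + 8 + 4 = 32 bits.

Unary([10, 8, 7, 3]) = 11111111110111111110111111101110 (32 bits)


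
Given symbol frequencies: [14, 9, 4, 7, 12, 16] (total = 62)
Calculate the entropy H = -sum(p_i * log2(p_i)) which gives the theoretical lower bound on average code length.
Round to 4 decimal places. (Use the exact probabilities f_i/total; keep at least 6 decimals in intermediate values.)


Per-symbol terms -p_i * log2(p_i) with p_i = f_i/62:
  p = 14/62 = 0.225806: log2(p) = -2.146841, -p*log2(p) = 0.484771
  p = 9/62 = 0.145161: log2(p) = -2.784271, -p*log2(p) = 0.404168
  p = 4/62 = 0.064516: log2(p) = -3.954196, -p*log2(p) = 0.255109
  p = 7/62 = 0.112903: log2(p) = -3.146841, -p*log2(p) = 0.355289
  p = 12/62 = 0.193548: log2(p) = -2.369234, -p*log2(p) = 0.458561
  p = 16/62 = 0.258065: log2(p) = -1.954196, -p*log2(p) = 0.504309
H = 0.484771 + 0.404168 + 0.255109 + 0.355289 + 0.458561 + 0.504309 = 2.462207

H = 2.4622 bits/symbol


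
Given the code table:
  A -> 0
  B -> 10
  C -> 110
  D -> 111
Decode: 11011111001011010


Decoding:
110 -> C
111 -> D
110 -> C
0 -> A
10 -> B
110 -> C
10 -> B


Result: CDCABCB


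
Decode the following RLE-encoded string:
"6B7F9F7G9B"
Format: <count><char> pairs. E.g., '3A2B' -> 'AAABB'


Expanding each <count><char> pair:
  6B -> 'BBBBBB'
  7F -> 'FFFFFFF'
  9F -> 'FFFFFFFFF'
  7G -> 'GGGGGGG'
  9B -> 'BBBBBBBBB'

Decoded = BBBBBBFFFFFFFFFFFFFFFFGGGGGGGBBBBBBBBB


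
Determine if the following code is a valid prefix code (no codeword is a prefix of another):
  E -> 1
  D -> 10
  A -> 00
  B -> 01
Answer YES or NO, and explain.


Checking each pair (does one codeword prefix another?):
  E='1' vs D='10': prefix -- VIOLATION

NO -- this is NOT a valid prefix code. E (1) is a prefix of D (10).


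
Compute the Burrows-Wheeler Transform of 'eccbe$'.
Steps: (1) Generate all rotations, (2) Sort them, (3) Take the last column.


Rotations (sorted):
  0: $eccbe -> last char: e
  1: be$ecc -> last char: c
  2: cbe$ec -> last char: c
  3: ccbe$e -> last char: e
  4: e$eccb -> last char: b
  5: eccbe$ -> last char: $


BWT = ecceb$


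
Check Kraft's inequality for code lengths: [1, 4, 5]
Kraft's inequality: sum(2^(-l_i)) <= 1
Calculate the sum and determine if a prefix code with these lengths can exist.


Sum = 2^(-1) + 2^(-4) + 2^(-5)
    = 0.5 + 0.0625 + 0.03125
    = 19/32 = 0.59375
Since 0.59375 <= 1, Kraft's inequality IS satisfied.
A prefix code with these lengths CAN exist.

Kraft sum = 0.59375. Satisfied.


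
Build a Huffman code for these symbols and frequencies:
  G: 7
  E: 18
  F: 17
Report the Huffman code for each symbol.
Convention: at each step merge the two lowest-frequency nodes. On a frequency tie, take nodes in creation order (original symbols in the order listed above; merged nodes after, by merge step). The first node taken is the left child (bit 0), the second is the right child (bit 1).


Huffman tree construction:
Step 1: Merge G(7) + F(17) = 24
Step 2: Merge E(18) + (G+F)(24) = 42
Read each symbol's code off the tree from the root (left child = 0, right child = 1).

Codes:
  G: 10 (length 2)
  E: 0 (length 1)
  F: 11 (length 2)
Average code length: 66/42 = 1.5714 bits/symbol


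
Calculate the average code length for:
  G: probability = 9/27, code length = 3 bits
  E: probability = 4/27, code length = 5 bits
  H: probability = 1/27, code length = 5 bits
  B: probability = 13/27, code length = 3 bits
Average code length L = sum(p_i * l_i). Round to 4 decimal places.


Weighted contributions p_i * l_i:
  G: (9/27) * 3 = 27/27
  E: (4/27) * 5 = 20/27
  H: (1/27) * 5 = 5/27
  B: (13/27) * 3 = 39/27
Sum = (27 + 20 + 5 + 39)/27 = 91/27

L = 91/27 = 3.3704 bits/symbol


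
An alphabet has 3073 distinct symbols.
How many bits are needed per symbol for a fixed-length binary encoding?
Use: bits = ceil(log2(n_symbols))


log2(3073) = 11.5854
Bracket: 2^11 = 2048 < 3073 <= 2^12 = 4096
So ceil(log2(3073)) = 12

bits = ceil(log2(3073)) = ceil(11.5854) = 12 bits


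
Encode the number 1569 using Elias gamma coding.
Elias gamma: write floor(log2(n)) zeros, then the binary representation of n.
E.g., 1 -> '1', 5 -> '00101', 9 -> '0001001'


num_bits = floor(log2(1569)) + 1 = 11
leading_zeros = num_bits - 1 = 10
binary(1569) = 11000100001

Elias gamma(1569) = '0000000000' + '11000100001' = 000000000011000100001 (21 bits)


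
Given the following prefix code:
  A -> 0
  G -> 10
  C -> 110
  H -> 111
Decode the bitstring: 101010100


Decoding step by step:
Bits 10 -> G
Bits 10 -> G
Bits 10 -> G
Bits 10 -> G
Bits 0 -> A


Decoded message: GGGGA


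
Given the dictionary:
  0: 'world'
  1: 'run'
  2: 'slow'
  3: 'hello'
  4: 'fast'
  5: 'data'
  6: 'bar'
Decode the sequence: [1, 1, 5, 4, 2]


Look up each index in the dictionary:
  1 -> 'run'
  1 -> 'run'
  5 -> 'data'
  4 -> 'fast'
  2 -> 'slow'

Decoded: "run run data fast slow"


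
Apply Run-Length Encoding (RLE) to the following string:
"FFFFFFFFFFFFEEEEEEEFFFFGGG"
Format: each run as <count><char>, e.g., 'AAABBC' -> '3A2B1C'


Scanning runs left to right:
  i=0: run of 'F' x 12 -> '12F'
  i=12: run of 'E' x 7 -> '7E'
  i=19: run of 'F' x 4 -> '4F'
  i=23: run of 'G' x 3 -> '3G'

RLE = 12F7E4F3G


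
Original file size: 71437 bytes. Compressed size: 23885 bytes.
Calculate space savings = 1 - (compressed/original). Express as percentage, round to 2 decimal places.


ratio = compressed/original = 23885/71437 = 0.334351
savings = 1 - ratio = 1 - 0.334351 = 0.665649
as a percentage: 0.665649 * 100 = 66.56%

Space savings = 1 - 23885/71437 = 66.56%


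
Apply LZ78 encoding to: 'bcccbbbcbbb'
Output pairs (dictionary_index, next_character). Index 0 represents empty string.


LZ78 encoding steps:
Dictionary: {0: ''}
Step 1: w='' (idx 0), next='b' -> output (0, 'b'), add 'b' as idx 1
Step 2: w='' (idx 0), next='c' -> output (0, 'c'), add 'c' as idx 2
Step 3: w='c' (idx 2), next='c' -> output (2, 'c'), add 'cc' as idx 3
Step 4: w='b' (idx 1), next='b' -> output (1, 'b'), add 'bb' as idx 4
Step 5: w='b' (idx 1), next='c' -> output (1, 'c'), add 'bc' as idx 5
Step 6: w='bb' (idx 4), next='b' -> output (4, 'b'), add 'bbb' as idx 6


Encoded: [(0, 'b'), (0, 'c'), (2, 'c'), (1, 'b'), (1, 'c'), (4, 'b')]


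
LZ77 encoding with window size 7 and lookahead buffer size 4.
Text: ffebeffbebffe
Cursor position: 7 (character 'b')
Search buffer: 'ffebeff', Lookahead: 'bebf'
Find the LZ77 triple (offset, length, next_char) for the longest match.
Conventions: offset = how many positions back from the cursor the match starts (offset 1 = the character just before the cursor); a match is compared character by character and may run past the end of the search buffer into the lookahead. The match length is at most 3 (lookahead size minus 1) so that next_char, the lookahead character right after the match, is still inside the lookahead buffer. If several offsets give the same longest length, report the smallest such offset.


Try each offset into the search buffer:
  offset=1 (pos 6, char 'f'): match length 0
  offset=2 (pos 5, char 'f'): match length 0
  offset=3 (pos 4, char 'e'): match length 0
  offset=4 (pos 3, char 'b'): match length 2
  offset=5 (pos 2, char 'e'): match length 0
  offset=6 (pos 1, char 'f'): match length 0
  offset=7 (pos 0, char 'f'): match length 0
Longest match has length 2 at offset 4.
next_char = character at position 7 + 2 = 9 -> 'b'

Best match: offset=4, length=2 (matching 'be' starting at position 3)
LZ77 triple: (4, 2, 'b')


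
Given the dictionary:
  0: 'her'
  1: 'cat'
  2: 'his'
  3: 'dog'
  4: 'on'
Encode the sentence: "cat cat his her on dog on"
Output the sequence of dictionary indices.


Look up each word in the dictionary:
  'cat' -> 1
  'cat' -> 1
  'his' -> 2
  'her' -> 0
  'on' -> 4
  'dog' -> 3
  'on' -> 4

Encoded: [1, 1, 2, 0, 4, 3, 4]


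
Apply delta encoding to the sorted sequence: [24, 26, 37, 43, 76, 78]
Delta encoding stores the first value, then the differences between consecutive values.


First value: 24
Deltas:
  26 - 24 = 2
  37 - 26 = 11
  43 - 37 = 6
  76 - 43 = 33
  78 - 76 = 2


Delta encoded: [24, 2, 11, 6, 33, 2]


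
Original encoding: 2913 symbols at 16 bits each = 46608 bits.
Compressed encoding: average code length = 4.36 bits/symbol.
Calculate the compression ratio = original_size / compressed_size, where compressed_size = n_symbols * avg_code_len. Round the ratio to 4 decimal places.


original_size = n_symbols * orig_bits = 2913 * 16 = 46608 bits
compressed_size = n_symbols * avg_code_len = 2913 * 4.36 = 12700.68 bits
ratio = original_size / compressed_size = 46608 / 12700.68 = 3.6697

Compression ratio = 3.6697


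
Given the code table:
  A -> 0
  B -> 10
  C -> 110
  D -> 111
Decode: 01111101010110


Decoding:
0 -> A
111 -> D
110 -> C
10 -> B
10 -> B
110 -> C


Result: ADCBBC


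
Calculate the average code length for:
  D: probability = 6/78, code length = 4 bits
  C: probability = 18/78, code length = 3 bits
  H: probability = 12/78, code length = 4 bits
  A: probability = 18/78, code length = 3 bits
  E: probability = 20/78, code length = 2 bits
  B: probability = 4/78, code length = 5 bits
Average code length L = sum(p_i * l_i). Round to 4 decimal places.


Weighted contributions p_i * l_i:
  D: (6/78) * 4 = 24/78
  C: (18/78) * 3 = 54/78
  H: (12/78) * 4 = 48/78
  A: (18/78) * 3 = 54/78
  E: (20/78) * 2 = 40/78
  B: (4/78) * 5 = 20/78
Sum = (24 + 54 + 48 + 54 + 40 + 20)/78 = 240/78

L = 240/78 = 3.0769 bits/symbol


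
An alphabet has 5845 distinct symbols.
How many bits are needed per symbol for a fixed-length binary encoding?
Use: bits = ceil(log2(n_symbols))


log2(5845) = 12.513
Bracket: 2^12 = 4096 < 5845 <= 2^13 = 8192
So ceil(log2(5845)) = 13

bits = ceil(log2(5845)) = ceil(12.513) = 13 bits


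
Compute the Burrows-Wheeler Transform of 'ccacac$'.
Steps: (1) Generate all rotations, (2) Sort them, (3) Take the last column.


Rotations (sorted):
  0: $ccacac -> last char: c
  1: ac$ccac -> last char: c
  2: acac$cc -> last char: c
  3: c$ccaca -> last char: a
  4: cac$cca -> last char: a
  5: cacac$c -> last char: c
  6: ccacac$ -> last char: $


BWT = cccaac$


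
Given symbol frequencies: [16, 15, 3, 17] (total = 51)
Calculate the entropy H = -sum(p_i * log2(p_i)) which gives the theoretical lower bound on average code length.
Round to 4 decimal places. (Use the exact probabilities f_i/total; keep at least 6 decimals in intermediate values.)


Per-symbol terms -p_i * log2(p_i) with p_i = f_i/51:
  p = 16/51 = 0.313725: log2(p) = -1.672425, -p*log2(p) = 0.524682
  p = 15/51 = 0.294118: log2(p) = -1.765535, -p*log2(p) = 0.519275
  p = 3/51 = 0.058824: log2(p) = -4.087463, -p*log2(p) = 0.240439
  p = 17/51 = 0.333333: log2(p) = -1.584963, -p*log2(p) = 0.528321
H = 0.524682 + 0.519275 + 0.240439 + 0.528321 = 1.812717

H = 1.8127 bits/symbol


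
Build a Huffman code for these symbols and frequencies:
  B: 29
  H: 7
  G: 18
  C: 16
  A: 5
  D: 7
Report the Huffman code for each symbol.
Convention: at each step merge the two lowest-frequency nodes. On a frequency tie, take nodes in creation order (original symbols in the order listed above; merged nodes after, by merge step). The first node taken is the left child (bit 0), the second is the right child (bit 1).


Huffman tree construction:
Step 1: Merge A(5) + H(7) = 12
Step 2: Merge D(7) + (A+H)(12) = 19
Step 3: Merge C(16) + G(18) = 34
Step 4: Merge (D+(A+H))(19) + B(29) = 48
Step 5: Merge (C+G)(34) + ((D+(A+H))+B)(48) = 82
Read each symbol's code off the tree from the root (left child = 0, right child = 1).

Codes:
  B: 11 (length 2)
  H: 1011 (length 4)
  G: 01 (length 2)
  C: 00 (length 2)
  A: 1010 (length 4)
  D: 100 (length 3)
Average code length: 195/82 = 2.3780 bits/symbol


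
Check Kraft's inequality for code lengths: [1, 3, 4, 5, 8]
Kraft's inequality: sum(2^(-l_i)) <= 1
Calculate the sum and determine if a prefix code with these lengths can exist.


Sum = 2^(-1) + 2^(-3) + 2^(-4) + 2^(-5) + 2^(-8)
    = 0.5 + 0.125 + 0.0625 + 0.03125 + 0.00390625
    = 185/256 = 0.72265625
Since 0.72265625 <= 1, Kraft's inequality IS satisfied.
A prefix code with these lengths CAN exist.

Kraft sum = 0.72265625. Satisfied.


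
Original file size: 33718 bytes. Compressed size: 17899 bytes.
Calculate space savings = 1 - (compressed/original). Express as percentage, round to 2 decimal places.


ratio = compressed/original = 17899/33718 = 0.530844
savings = 1 - ratio = 1 - 0.530844 = 0.469156
as a percentage: 0.469156 * 100 = 46.92%

Space savings = 1 - 17899/33718 = 46.92%


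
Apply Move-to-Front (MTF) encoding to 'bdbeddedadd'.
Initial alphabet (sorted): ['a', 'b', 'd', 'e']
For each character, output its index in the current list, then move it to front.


MTF encoding:
'b': index 1 in ['a', 'b', 'd', 'e'] -> ['b', 'a', 'd', 'e']
'd': index 2 in ['b', 'a', 'd', 'e'] -> ['d', 'b', 'a', 'e']
'b': index 1 in ['d', 'b', 'a', 'e'] -> ['b', 'd', 'a', 'e']
'e': index 3 in ['b', 'd', 'a', 'e'] -> ['e', 'b', 'd', 'a']
'd': index 2 in ['e', 'b', 'd', 'a'] -> ['d', 'e', 'b', 'a']
'd': index 0 in ['d', 'e', 'b', 'a'] -> ['d', 'e', 'b', 'a']
'e': index 1 in ['d', 'e', 'b', 'a'] -> ['e', 'd', 'b', 'a']
'd': index 1 in ['e', 'd', 'b', 'a'] -> ['d', 'e', 'b', 'a']
'a': index 3 in ['d', 'e', 'b', 'a'] -> ['a', 'd', 'e', 'b']
'd': index 1 in ['a', 'd', 'e', 'b'] -> ['d', 'a', 'e', 'b']
'd': index 0 in ['d', 'a', 'e', 'b'] -> ['d', 'a', 'e', 'b']


Output: [1, 2, 1, 3, 2, 0, 1, 1, 3, 1, 0]


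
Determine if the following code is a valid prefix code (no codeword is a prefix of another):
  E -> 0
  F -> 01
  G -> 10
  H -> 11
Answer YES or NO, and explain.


Checking each pair (does one codeword prefix another?):
  E='0' vs F='01': prefix -- VIOLATION

NO -- this is NOT a valid prefix code. E (0) is a prefix of F (01).


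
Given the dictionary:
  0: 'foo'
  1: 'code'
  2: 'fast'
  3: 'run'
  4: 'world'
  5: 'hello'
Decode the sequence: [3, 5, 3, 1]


Look up each index in the dictionary:
  3 -> 'run'
  5 -> 'hello'
  3 -> 'run'
  1 -> 'code'

Decoded: "run hello run code"


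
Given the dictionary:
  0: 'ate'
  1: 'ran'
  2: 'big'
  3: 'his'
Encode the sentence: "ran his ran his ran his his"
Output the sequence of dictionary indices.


Look up each word in the dictionary:
  'ran' -> 1
  'his' -> 3
  'ran' -> 1
  'his' -> 3
  'ran' -> 1
  'his' -> 3
  'his' -> 3

Encoded: [1, 3, 1, 3, 1, 3, 3]


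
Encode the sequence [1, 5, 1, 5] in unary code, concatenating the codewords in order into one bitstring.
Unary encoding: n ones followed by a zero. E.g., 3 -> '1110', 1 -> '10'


Encode each number as n ones followed by a terminating 0:
  1 -> 10 (2 bits)
  5 -> 111110 (6 bits)
  1 -> 10 (2 bits)
  5 -> 111110 (6 bits)
Total length = 2 + 6 + 2 + 6 = 16 bits.

Unary([1, 5, 1, 5]) = 1011111010111110 (16 bits)


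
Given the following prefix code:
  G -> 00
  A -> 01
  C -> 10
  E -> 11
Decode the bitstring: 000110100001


Decoding step by step:
Bits 00 -> G
Bits 01 -> A
Bits 10 -> C
Bits 10 -> C
Bits 00 -> G
Bits 01 -> A


Decoded message: GACCGA


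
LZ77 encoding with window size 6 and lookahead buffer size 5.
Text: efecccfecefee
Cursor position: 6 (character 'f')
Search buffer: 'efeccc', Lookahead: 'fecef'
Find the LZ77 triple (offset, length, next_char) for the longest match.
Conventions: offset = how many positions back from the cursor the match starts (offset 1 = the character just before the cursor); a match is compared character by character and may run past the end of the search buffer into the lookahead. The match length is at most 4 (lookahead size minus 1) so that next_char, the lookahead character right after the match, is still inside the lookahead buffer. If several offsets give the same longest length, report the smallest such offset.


Try each offset into the search buffer:
  offset=1 (pos 5, char 'c'): match length 0
  offset=2 (pos 4, char 'c'): match length 0
  offset=3 (pos 3, char 'c'): match length 0
  offset=4 (pos 2, char 'e'): match length 0
  offset=5 (pos 1, char 'f'): match length 3
  offset=6 (pos 0, char 'e'): match length 0
Longest match has length 3 at offset 5.
next_char = character at position 6 + 3 = 9 -> 'e'

Best match: offset=5, length=3 (matching 'fec' starting at position 1)
LZ77 triple: (5, 3, 'e')


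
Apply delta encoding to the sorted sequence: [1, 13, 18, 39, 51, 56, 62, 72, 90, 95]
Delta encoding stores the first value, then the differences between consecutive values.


First value: 1
Deltas:
  13 - 1 = 12
  18 - 13 = 5
  39 - 18 = 21
  51 - 39 = 12
  56 - 51 = 5
  62 - 56 = 6
  72 - 62 = 10
  90 - 72 = 18
  95 - 90 = 5


Delta encoded: [1, 12, 5, 21, 12, 5, 6, 10, 18, 5]


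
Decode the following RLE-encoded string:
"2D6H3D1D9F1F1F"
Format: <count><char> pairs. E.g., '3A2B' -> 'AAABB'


Expanding each <count><char> pair:
  2D -> 'DD'
  6H -> 'HHHHHH'
  3D -> 'DDD'
  1D -> 'D'
  9F -> 'FFFFFFFFF'
  1F -> 'F'
  1F -> 'F'

Decoded = DDHHHHHHDDDDFFFFFFFFFFF


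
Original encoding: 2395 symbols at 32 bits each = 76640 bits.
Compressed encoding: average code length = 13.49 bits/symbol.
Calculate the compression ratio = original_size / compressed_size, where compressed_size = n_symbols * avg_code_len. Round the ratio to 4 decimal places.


original_size = n_symbols * orig_bits = 2395 * 32 = 76640 bits
compressed_size = n_symbols * avg_code_len = 2395 * 13.49 = 32308.55 bits
ratio = original_size / compressed_size = 76640 / 32308.55 = 2.3721

Compression ratio = 2.3721


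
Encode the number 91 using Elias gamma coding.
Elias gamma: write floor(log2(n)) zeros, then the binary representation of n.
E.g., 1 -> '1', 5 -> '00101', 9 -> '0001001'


num_bits = floor(log2(91)) + 1 = 7
leading_zeros = num_bits - 1 = 6
binary(91) = 1011011

Elias gamma(91) = '000000' + '1011011' = 0000001011011 (13 bits)


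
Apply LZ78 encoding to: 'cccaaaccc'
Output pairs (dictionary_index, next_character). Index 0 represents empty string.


LZ78 encoding steps:
Dictionary: {0: ''}
Step 1: w='' (idx 0), next='c' -> output (0, 'c'), add 'c' as idx 1
Step 2: w='c' (idx 1), next='c' -> output (1, 'c'), add 'cc' as idx 2
Step 3: w='' (idx 0), next='a' -> output (0, 'a'), add 'a' as idx 3
Step 4: w='a' (idx 3), next='a' -> output (3, 'a'), add 'aa' as idx 4
Step 5: w='cc' (idx 2), next='c' -> output (2, 'c'), add 'ccc' as idx 5


Encoded: [(0, 'c'), (1, 'c'), (0, 'a'), (3, 'a'), (2, 'c')]


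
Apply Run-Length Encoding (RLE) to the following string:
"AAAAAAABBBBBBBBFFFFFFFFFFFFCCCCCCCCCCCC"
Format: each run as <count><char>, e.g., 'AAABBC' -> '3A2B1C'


Scanning runs left to right:
  i=0: run of 'A' x 7 -> '7A'
  i=7: run of 'B' x 8 -> '8B'
  i=15: run of 'F' x 12 -> '12F'
  i=27: run of 'C' x 12 -> '12C'

RLE = 7A8B12F12C


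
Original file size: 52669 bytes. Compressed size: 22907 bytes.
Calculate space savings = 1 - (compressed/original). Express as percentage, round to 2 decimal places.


ratio = compressed/original = 22907/52669 = 0.434924
savings = 1 - ratio = 1 - 0.434924 = 0.565076
as a percentage: 0.565076 * 100 = 56.51%

Space savings = 1 - 22907/52669 = 56.51%


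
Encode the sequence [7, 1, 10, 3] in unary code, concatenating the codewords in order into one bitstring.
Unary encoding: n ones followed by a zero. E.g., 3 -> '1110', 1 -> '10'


Encode each number as n ones followed by a terminating 0:
  7 -> 11111110 (8 bits)
  1 -> 10 (2 bits)
  10 -> 11111111110 (11 bits)
  3 -> 1110 (4 bits)
Total length = 8 + 2 + 11 + 4 = 25 bits.

Unary([7, 1, 10, 3]) = 1111111010111111111101110 (25 bits)


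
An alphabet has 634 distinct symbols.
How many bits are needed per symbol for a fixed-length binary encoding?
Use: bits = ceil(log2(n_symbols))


log2(634) = 9.3083
Bracket: 2^9 = 512 < 634 <= 2^10 = 1024
So ceil(log2(634)) = 10

bits = ceil(log2(634)) = ceil(9.3083) = 10 bits


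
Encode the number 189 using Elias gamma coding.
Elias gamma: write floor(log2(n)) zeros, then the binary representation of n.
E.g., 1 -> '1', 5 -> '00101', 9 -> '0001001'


num_bits = floor(log2(189)) + 1 = 8
leading_zeros = num_bits - 1 = 7
binary(189) = 10111101

Elias gamma(189) = '0000000' + '10111101' = 000000010111101 (15 bits)


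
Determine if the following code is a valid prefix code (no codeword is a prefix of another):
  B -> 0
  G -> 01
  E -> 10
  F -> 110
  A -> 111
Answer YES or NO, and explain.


Checking each pair (does one codeword prefix another?):
  B='0' vs G='01': prefix -- VIOLATION

NO -- this is NOT a valid prefix code. B (0) is a prefix of G (01).


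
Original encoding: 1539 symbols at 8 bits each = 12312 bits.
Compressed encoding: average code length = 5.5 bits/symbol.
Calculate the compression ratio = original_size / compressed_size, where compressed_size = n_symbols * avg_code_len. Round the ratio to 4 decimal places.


original_size = n_symbols * orig_bits = 1539 * 8 = 12312 bits
compressed_size = n_symbols * avg_code_len = 1539 * 5.5 = 8464.5 bits
ratio = original_size / compressed_size = 12312 / 8464.5 = 1.4545

Compression ratio = 1.4545


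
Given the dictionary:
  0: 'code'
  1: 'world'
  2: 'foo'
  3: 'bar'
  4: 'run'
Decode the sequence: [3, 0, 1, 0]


Look up each index in the dictionary:
  3 -> 'bar'
  0 -> 'code'
  1 -> 'world'
  0 -> 'code'

Decoded: "bar code world code"


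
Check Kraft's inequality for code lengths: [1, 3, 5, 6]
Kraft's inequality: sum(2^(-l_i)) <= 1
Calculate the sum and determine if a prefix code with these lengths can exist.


Sum = 2^(-1) + 2^(-3) + 2^(-5) + 2^(-6)
    = 0.5 + 0.125 + 0.03125 + 0.015625
    = 43/64 = 0.671875
Since 0.671875 <= 1, Kraft's inequality IS satisfied.
A prefix code with these lengths CAN exist.

Kraft sum = 0.671875. Satisfied.


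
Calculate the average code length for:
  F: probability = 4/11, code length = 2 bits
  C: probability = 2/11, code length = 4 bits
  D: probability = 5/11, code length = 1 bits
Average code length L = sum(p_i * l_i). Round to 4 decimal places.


Weighted contributions p_i * l_i:
  F: (4/11) * 2 = 8/11
  C: (2/11) * 4 = 8/11
  D: (5/11) * 1 = 5/11
Sum = (8 + 8 + 5)/11 = 21/11

L = 21/11 = 1.9091 bits/symbol


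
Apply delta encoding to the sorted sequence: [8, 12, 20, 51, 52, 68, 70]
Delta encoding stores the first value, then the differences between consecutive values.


First value: 8
Deltas:
  12 - 8 = 4
  20 - 12 = 8
  51 - 20 = 31
  52 - 51 = 1
  68 - 52 = 16
  70 - 68 = 2


Delta encoded: [8, 4, 8, 31, 1, 16, 2]


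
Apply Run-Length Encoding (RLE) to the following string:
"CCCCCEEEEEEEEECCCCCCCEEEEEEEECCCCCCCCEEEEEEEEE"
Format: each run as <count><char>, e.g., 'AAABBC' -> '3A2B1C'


Scanning runs left to right:
  i=0: run of 'C' x 5 -> '5C'
  i=5: run of 'E' x 9 -> '9E'
  i=14: run of 'C' x 7 -> '7C'
  i=21: run of 'E' x 8 -> '8E'
  i=29: run of 'C' x 8 -> '8C'
  i=37: run of 'E' x 9 -> '9E'

RLE = 5C9E7C8E8C9E


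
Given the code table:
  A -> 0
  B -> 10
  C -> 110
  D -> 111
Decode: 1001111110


Decoding:
10 -> B
0 -> A
111 -> D
111 -> D
0 -> A


Result: BADDA


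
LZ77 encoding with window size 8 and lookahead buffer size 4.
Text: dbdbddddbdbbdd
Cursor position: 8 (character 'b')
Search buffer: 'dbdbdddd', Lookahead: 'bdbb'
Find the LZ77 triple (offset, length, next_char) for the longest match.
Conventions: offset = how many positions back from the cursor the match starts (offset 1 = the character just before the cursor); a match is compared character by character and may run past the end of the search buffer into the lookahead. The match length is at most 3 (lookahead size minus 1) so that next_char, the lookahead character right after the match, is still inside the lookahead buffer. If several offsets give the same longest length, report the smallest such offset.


Try each offset into the search buffer:
  offset=1 (pos 7, char 'd'): match length 0
  offset=2 (pos 6, char 'd'): match length 0
  offset=3 (pos 5, char 'd'): match length 0
  offset=4 (pos 4, char 'd'): match length 0
  offset=5 (pos 3, char 'b'): match length 2
  offset=6 (pos 2, char 'd'): match length 0
  offset=7 (pos 1, char 'b'): match length 3
  offset=8 (pos 0, char 'd'): match length 0
Longest match has length 3 at offset 7.
next_char = character at position 8 + 3 = 11 -> 'b'

Best match: offset=7, length=3 (matching 'bdb' starting at position 1)
LZ77 triple: (7, 3, 'b')


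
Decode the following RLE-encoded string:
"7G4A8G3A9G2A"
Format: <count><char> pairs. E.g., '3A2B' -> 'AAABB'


Expanding each <count><char> pair:
  7G -> 'GGGGGGG'
  4A -> 'AAAA'
  8G -> 'GGGGGGGG'
  3A -> 'AAA'
  9G -> 'GGGGGGGGG'
  2A -> 'AA'

Decoded = GGGGGGGAAAAGGGGGGGGAAAGGGGGGGGGAA


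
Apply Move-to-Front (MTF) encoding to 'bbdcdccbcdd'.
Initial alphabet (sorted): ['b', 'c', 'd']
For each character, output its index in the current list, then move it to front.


MTF encoding:
'b': index 0 in ['b', 'c', 'd'] -> ['b', 'c', 'd']
'b': index 0 in ['b', 'c', 'd'] -> ['b', 'c', 'd']
'd': index 2 in ['b', 'c', 'd'] -> ['d', 'b', 'c']
'c': index 2 in ['d', 'b', 'c'] -> ['c', 'd', 'b']
'd': index 1 in ['c', 'd', 'b'] -> ['d', 'c', 'b']
'c': index 1 in ['d', 'c', 'b'] -> ['c', 'd', 'b']
'c': index 0 in ['c', 'd', 'b'] -> ['c', 'd', 'b']
'b': index 2 in ['c', 'd', 'b'] -> ['b', 'c', 'd']
'c': index 1 in ['b', 'c', 'd'] -> ['c', 'b', 'd']
'd': index 2 in ['c', 'b', 'd'] -> ['d', 'c', 'b']
'd': index 0 in ['d', 'c', 'b'] -> ['d', 'c', 'b']


Output: [0, 0, 2, 2, 1, 1, 0, 2, 1, 2, 0]


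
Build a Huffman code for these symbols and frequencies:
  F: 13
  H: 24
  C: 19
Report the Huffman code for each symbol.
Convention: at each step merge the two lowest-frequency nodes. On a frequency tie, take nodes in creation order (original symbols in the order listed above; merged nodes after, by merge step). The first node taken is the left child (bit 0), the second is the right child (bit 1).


Huffman tree construction:
Step 1: Merge F(13) + C(19) = 32
Step 2: Merge H(24) + (F+C)(32) = 56
Read each symbol's code off the tree from the root (left child = 0, right child = 1).

Codes:
  F: 10 (length 2)
  H: 0 (length 1)
  C: 11 (length 2)
Average code length: 88/56 = 1.5714 bits/symbol


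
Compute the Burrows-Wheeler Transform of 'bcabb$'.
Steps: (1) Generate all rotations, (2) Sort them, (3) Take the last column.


Rotations (sorted):
  0: $bcabb -> last char: b
  1: abb$bc -> last char: c
  2: b$bcab -> last char: b
  3: bb$bca -> last char: a
  4: bcabb$ -> last char: $
  5: cabb$b -> last char: b


BWT = bcba$b


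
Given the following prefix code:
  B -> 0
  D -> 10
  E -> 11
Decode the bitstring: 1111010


Decoding step by step:
Bits 11 -> E
Bits 11 -> E
Bits 0 -> B
Bits 10 -> D


Decoded message: EEBD


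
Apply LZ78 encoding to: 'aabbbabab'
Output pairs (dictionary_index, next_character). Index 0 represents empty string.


LZ78 encoding steps:
Dictionary: {0: ''}
Step 1: w='' (idx 0), next='a' -> output (0, 'a'), add 'a' as idx 1
Step 2: w='a' (idx 1), next='b' -> output (1, 'b'), add 'ab' as idx 2
Step 3: w='' (idx 0), next='b' -> output (0, 'b'), add 'b' as idx 3
Step 4: w='b' (idx 3), next='a' -> output (3, 'a'), add 'ba' as idx 4
Step 5: w='ba' (idx 4), next='b' -> output (4, 'b'), add 'bab' as idx 5


Encoded: [(0, 'a'), (1, 'b'), (0, 'b'), (3, 'a'), (4, 'b')]


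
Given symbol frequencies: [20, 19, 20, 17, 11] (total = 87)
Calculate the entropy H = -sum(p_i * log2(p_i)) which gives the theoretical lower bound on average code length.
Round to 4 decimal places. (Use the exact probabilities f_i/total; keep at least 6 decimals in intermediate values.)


Per-symbol terms -p_i * log2(p_i) with p_i = f_i/87:
  p = 20/87 = 0.229885: log2(p) = -2.121015, -p*log2(p) = 0.487590
  p = 19/87 = 0.218391: log2(p) = -2.195016, -p*log2(p) = 0.479371
  p = 20/87 = 0.229885: log2(p) = -2.121015, -p*log2(p) = 0.487590
  p = 17/87 = 0.195402: log2(p) = -2.355481, -p*log2(p) = 0.460266
  p = 11/87 = 0.126437: log2(p) = -2.983512, -p*log2(p) = 0.377226
H = 0.487590 + 0.479371 + 0.487590 + 0.460266 + 0.377226 = 2.292043

H = 2.292 bits/symbol


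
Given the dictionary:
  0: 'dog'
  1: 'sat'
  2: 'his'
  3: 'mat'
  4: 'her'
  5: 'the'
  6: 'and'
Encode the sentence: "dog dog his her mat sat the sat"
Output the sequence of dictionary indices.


Look up each word in the dictionary:
  'dog' -> 0
  'dog' -> 0
  'his' -> 2
  'her' -> 4
  'mat' -> 3
  'sat' -> 1
  'the' -> 5
  'sat' -> 1

Encoded: [0, 0, 2, 4, 3, 1, 5, 1]


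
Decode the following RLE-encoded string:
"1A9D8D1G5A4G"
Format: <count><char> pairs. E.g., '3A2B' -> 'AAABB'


Expanding each <count><char> pair:
  1A -> 'A'
  9D -> 'DDDDDDDDD'
  8D -> 'DDDDDDDD'
  1G -> 'G'
  5A -> 'AAAAA'
  4G -> 'GGGG'

Decoded = ADDDDDDDDDDDDDDDDDGAAAAAGGGG


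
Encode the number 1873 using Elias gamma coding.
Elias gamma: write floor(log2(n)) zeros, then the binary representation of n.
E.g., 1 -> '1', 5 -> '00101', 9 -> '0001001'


num_bits = floor(log2(1873)) + 1 = 11
leading_zeros = num_bits - 1 = 10
binary(1873) = 11101010001

Elias gamma(1873) = '0000000000' + '11101010001' = 000000000011101010001 (21 bits)


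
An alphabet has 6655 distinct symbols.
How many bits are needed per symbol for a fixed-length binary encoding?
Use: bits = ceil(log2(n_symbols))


log2(6655) = 12.7002
Bracket: 2^12 = 4096 < 6655 <= 2^13 = 8192
So ceil(log2(6655)) = 13

bits = ceil(log2(6655)) = ceil(12.7002) = 13 bits


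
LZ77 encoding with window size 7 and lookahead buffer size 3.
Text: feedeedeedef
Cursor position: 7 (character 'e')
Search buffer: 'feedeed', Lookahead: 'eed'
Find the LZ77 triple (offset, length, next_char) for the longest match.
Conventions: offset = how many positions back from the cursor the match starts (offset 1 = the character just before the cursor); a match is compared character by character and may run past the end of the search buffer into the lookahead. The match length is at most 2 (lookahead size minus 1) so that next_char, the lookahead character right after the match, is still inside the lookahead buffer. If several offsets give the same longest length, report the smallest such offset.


Try each offset into the search buffer:
  offset=1 (pos 6, char 'd'): match length 0
  offset=2 (pos 5, char 'e'): match length 1
  offset=3 (pos 4, char 'e'): match length 2
  offset=4 (pos 3, char 'd'): match length 0
  offset=5 (pos 2, char 'e'): match length 1
  offset=6 (pos 1, char 'e'): match length 2
  offset=7 (pos 0, char 'f'): match length 0
Longest match has length 2, found at offsets 3, 6; take the smallest, offset 3.
next_char = character at position 7 + 2 = 9 -> 'd'

Best match: offset=3, length=2 (matching 'ee' starting at position 4)
LZ77 triple: (3, 2, 'd')


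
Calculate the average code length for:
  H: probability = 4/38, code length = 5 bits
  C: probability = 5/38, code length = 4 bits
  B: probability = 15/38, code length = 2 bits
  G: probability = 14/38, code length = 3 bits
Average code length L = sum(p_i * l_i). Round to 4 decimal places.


Weighted contributions p_i * l_i:
  H: (4/38) * 5 = 20/38
  C: (5/38) * 4 = 20/38
  B: (15/38) * 2 = 30/38
  G: (14/38) * 3 = 42/38
Sum = (20 + 20 + 30 + 42)/38 = 112/38

L = 112/38 = 2.9474 bits/symbol


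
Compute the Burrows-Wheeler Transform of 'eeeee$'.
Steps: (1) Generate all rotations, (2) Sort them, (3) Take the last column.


Rotations (sorted):
  0: $eeeee -> last char: e
  1: e$eeee -> last char: e
  2: ee$eee -> last char: e
  3: eee$ee -> last char: e
  4: eeee$e -> last char: e
  5: eeeee$ -> last char: $


BWT = eeeee$


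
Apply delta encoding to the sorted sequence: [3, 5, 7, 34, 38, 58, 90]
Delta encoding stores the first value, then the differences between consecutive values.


First value: 3
Deltas:
  5 - 3 = 2
  7 - 5 = 2
  34 - 7 = 27
  38 - 34 = 4
  58 - 38 = 20
  90 - 58 = 32


Delta encoded: [3, 2, 2, 27, 4, 20, 32]


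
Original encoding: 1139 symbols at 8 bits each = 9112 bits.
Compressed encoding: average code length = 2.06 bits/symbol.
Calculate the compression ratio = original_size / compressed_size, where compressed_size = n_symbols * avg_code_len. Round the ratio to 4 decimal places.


original_size = n_symbols * orig_bits = 1139 * 8 = 9112 bits
compressed_size = n_symbols * avg_code_len = 1139 * 2.06 = 2346.34 bits
ratio = original_size / compressed_size = 9112 / 2346.34 = 3.8835

Compression ratio = 3.8835


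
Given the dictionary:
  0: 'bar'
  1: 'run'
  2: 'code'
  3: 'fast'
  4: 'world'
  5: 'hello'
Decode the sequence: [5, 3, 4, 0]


Look up each index in the dictionary:
  5 -> 'hello'
  3 -> 'fast'
  4 -> 'world'
  0 -> 'bar'

Decoded: "hello fast world bar"


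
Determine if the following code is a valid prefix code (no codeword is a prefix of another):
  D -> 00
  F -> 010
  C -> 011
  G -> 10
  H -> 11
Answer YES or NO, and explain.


Checking each pair (does one codeword prefix another?):
  D='00' vs F='010': no prefix
  D='00' vs C='011': no prefix
  D='00' vs G='10': no prefix
  D='00' vs H='11': no prefix
  F='010' vs D='00': no prefix
  F='010' vs C='011': no prefix
  F='010' vs G='10': no prefix
  F='010' vs H='11': no prefix
  C='011' vs D='00': no prefix
  C='011' vs F='010': no prefix
  C='011' vs G='10': no prefix
  C='011' vs H='11': no prefix
  G='10' vs D='00': no prefix
  G='10' vs F='010': no prefix
  G='10' vs C='011': no prefix
  G='10' vs H='11': no prefix
  H='11' vs D='00': no prefix
  H='11' vs F='010': no prefix
  H='11' vs C='011': no prefix
  H='11' vs G='10': no prefix
No violation found over all pairs.

YES -- this is a valid prefix code. No codeword is a prefix of any other codeword.


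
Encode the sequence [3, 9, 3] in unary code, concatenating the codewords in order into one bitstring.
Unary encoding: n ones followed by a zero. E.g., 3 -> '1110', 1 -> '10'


Encode each number as n ones followed by a terminating 0:
  3 -> 1110 (4 bits)
  9 -> 1111111110 (10 bits)
  3 -> 1110 (4 bits)
Total length = 4 + 10 + 4 = 18 bits.

Unary([3, 9, 3]) = 111011111111101110 (18 bits)


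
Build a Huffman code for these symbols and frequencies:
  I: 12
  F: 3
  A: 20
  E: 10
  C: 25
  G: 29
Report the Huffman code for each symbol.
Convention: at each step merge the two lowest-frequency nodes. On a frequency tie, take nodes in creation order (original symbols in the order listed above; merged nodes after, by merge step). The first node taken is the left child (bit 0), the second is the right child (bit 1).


Huffman tree construction:
Step 1: Merge F(3) + E(10) = 13
Step 2: Merge I(12) + (F+E)(13) = 25
Step 3: Merge A(20) + C(25) = 45
Step 4: Merge (I+(F+E))(25) + G(29) = 54
Step 5: Merge (A+C)(45) + ((I+(F+E))+G)(54) = 99
Read each symbol's code off the tree from the root (left child = 0, right child = 1).

Codes:
  I: 100 (length 3)
  F: 1010 (length 4)
  A: 00 (length 2)
  E: 1011 (length 4)
  C: 01 (length 2)
  G: 11 (length 2)
Average code length: 236/99 = 2.3838 bits/symbol


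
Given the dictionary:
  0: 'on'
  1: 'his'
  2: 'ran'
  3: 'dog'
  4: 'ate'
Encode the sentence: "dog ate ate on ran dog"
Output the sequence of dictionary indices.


Look up each word in the dictionary:
  'dog' -> 3
  'ate' -> 4
  'ate' -> 4
  'on' -> 0
  'ran' -> 2
  'dog' -> 3

Encoded: [3, 4, 4, 0, 2, 3]


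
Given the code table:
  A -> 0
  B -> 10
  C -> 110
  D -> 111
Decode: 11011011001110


Decoding:
110 -> C
110 -> C
110 -> C
0 -> A
111 -> D
0 -> A


Result: CCCADA


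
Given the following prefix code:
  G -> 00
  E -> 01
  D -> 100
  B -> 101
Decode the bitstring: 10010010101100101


Decoding step by step:
Bits 100 -> D
Bits 100 -> D
Bits 101 -> B
Bits 01 -> E
Bits 100 -> D
Bits 101 -> B


Decoded message: DDBEDB


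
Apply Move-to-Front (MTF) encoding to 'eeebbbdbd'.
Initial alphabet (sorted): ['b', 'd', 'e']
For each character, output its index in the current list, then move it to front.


MTF encoding:
'e': index 2 in ['b', 'd', 'e'] -> ['e', 'b', 'd']
'e': index 0 in ['e', 'b', 'd'] -> ['e', 'b', 'd']
'e': index 0 in ['e', 'b', 'd'] -> ['e', 'b', 'd']
'b': index 1 in ['e', 'b', 'd'] -> ['b', 'e', 'd']
'b': index 0 in ['b', 'e', 'd'] -> ['b', 'e', 'd']
'b': index 0 in ['b', 'e', 'd'] -> ['b', 'e', 'd']
'd': index 2 in ['b', 'e', 'd'] -> ['d', 'b', 'e']
'b': index 1 in ['d', 'b', 'e'] -> ['b', 'd', 'e']
'd': index 1 in ['b', 'd', 'e'] -> ['d', 'b', 'e']


Output: [2, 0, 0, 1, 0, 0, 2, 1, 1]


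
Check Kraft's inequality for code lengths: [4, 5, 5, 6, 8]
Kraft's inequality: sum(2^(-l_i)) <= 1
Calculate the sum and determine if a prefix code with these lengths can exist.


Sum = 2^(-4) + 2^(-5) + 2^(-5) + 2^(-6) + 2^(-8)
    = 0.0625 + 0.03125 + 0.03125 + 0.015625 + 0.00390625
    = 37/256 = 0.14453125
Since 0.14453125 <= 1, Kraft's inequality IS satisfied.
A prefix code with these lengths CAN exist.

Kraft sum = 0.14453125. Satisfied.


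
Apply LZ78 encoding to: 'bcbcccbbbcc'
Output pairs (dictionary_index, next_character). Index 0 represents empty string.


LZ78 encoding steps:
Dictionary: {0: ''}
Step 1: w='' (idx 0), next='b' -> output (0, 'b'), add 'b' as idx 1
Step 2: w='' (idx 0), next='c' -> output (0, 'c'), add 'c' as idx 2
Step 3: w='b' (idx 1), next='c' -> output (1, 'c'), add 'bc' as idx 3
Step 4: w='c' (idx 2), next='c' -> output (2, 'c'), add 'cc' as idx 4
Step 5: w='b' (idx 1), next='b' -> output (1, 'b'), add 'bb' as idx 5
Step 6: w='bc' (idx 3), next='c' -> output (3, 'c'), add 'bcc' as idx 6


Encoded: [(0, 'b'), (0, 'c'), (1, 'c'), (2, 'c'), (1, 'b'), (3, 'c')]


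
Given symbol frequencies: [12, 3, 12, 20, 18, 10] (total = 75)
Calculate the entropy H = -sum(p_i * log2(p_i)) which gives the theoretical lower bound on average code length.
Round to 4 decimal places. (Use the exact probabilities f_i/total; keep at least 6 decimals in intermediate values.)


Per-symbol terms -p_i * log2(p_i) with p_i = f_i/75:
  p = 12/75 = 0.160000: log2(p) = -2.643856, -p*log2(p) = 0.423017
  p = 3/75 = 0.040000: log2(p) = -4.643856, -p*log2(p) = 0.185754
  p = 12/75 = 0.160000: log2(p) = -2.643856, -p*log2(p) = 0.423017
  p = 20/75 = 0.266667: log2(p) = -1.906891, -p*log2(p) = 0.508504
  p = 18/75 = 0.240000: log2(p) = -2.058894, -p*log2(p) = 0.494134
  p = 10/75 = 0.133333: log2(p) = -2.906891, -p*log2(p) = 0.387585
H = 0.423017 + 0.185754 + 0.423017 + 0.508504 + 0.494134 + 0.387585 = 2.422011

H = 2.422 bits/symbol


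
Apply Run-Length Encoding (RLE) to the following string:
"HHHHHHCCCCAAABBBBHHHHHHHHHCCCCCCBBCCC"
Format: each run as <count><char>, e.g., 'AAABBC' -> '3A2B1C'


Scanning runs left to right:
  i=0: run of 'H' x 6 -> '6H'
  i=6: run of 'C' x 4 -> '4C'
  i=10: run of 'A' x 3 -> '3A'
  i=13: run of 'B' x 4 -> '4B'
  i=17: run of 'H' x 9 -> '9H'
  i=26: run of 'C' x 6 -> '6C'
  i=32: run of 'B' x 2 -> '2B'
  i=34: run of 'C' x 3 -> '3C'

RLE = 6H4C3A4B9H6C2B3C


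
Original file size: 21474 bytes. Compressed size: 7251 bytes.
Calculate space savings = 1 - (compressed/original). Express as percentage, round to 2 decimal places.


ratio = compressed/original = 7251/21474 = 0.337664
savings = 1 - ratio = 1 - 0.337664 = 0.662336
as a percentage: 0.662336 * 100 = 66.23%

Space savings = 1 - 7251/21474 = 66.23%


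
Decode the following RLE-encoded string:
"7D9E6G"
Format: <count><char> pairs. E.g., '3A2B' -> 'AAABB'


Expanding each <count><char> pair:
  7D -> 'DDDDDDD'
  9E -> 'EEEEEEEEE'
  6G -> 'GGGGGG'

Decoded = DDDDDDDEEEEEEEEEGGGGGG


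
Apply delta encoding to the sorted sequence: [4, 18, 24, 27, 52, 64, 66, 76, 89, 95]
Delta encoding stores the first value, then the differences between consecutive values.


First value: 4
Deltas:
  18 - 4 = 14
  24 - 18 = 6
  27 - 24 = 3
  52 - 27 = 25
  64 - 52 = 12
  66 - 64 = 2
  76 - 66 = 10
  89 - 76 = 13
  95 - 89 = 6


Delta encoded: [4, 14, 6, 3, 25, 12, 2, 10, 13, 6]
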